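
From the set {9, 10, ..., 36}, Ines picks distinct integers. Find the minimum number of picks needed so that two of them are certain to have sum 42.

17

A set avoiding the sum 42 can contain at most one of each pair {x, 42−x}, plus the 4 elements whose complement lies outside the range or equal to its own complement.
The integers 21, …, 36 (16 of them) are such a set: any two sum to at least 21+22 = 43 > 42.
Any 17th integer completes one of the 12 pairs, so 17 choices force a sum of 42.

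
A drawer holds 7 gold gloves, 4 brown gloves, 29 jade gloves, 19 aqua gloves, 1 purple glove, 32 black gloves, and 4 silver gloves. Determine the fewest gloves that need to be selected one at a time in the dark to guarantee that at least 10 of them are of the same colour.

An adversary could hand out at most 9 gloves per colour (4 colours run out sooner): 7 + 4 + 9 + 9 + 1 + 9 + 4 = 43 gloves and still no colour has 10.
By pigeonhole, one more glove lands in a colour already at 9, so 44 draws are enough and 43 are not.

44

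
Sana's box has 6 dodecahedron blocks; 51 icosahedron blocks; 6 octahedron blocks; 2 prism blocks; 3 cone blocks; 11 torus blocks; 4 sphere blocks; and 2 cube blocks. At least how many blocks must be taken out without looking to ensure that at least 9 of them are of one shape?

An adversary could hand out at most 8 blocks per shape (6 shapes run out sooner): 6 + 8 + 6 + 2 + 3 + 8 + 4 + 2 = 39 blocks and still no shape has 9.
Pigeonhole: one more block lands in a shape already at 8, so 40 draws are enough and 39 are not.

40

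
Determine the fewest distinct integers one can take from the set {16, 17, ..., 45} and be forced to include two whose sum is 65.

Group the elements by complementary pair {x, 65−x}: {20,45}, {21,44}, {22,43}, …, giving 13 two-element pairs and 4 integers whose partner 65−x falls outside [16,45].
By the pigeonhole principle, treating each of those 17 groups as a pigeonhole, one can pick one integer per group — 17 integers — with no two summing to 65.
The 18th integer lands in an occupied pair, forcing a sum of 65.

18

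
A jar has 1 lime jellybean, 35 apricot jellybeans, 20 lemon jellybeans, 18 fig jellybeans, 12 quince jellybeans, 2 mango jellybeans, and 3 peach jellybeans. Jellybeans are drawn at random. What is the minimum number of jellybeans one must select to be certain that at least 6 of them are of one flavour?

27

An adversary could hand out at most 5 jellybeans per flavour (lime, mango, peach run out sooner): 1 + 5 + 5 + 5 + 5 + 2 + 3 = 26 jellybeans and still no flavour has 6.
Pigeonhole: one more jellybean lands in a flavour already at 5, so 27 draws are enough and 26 are not.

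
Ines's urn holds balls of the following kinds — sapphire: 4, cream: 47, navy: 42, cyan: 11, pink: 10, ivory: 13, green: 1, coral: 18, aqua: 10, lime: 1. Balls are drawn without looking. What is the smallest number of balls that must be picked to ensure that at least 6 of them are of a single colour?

42

By the pigeonhole principle, put each drawn ball into a box by colour. The largest draw with every box below 6 takes min(count, 5) from each colour; colours with fewer than 5 contribute all they have.
Σ min(cᵢ, 5) = 4 + 5 + 5 + 5 + 5 + 5 + 1 + 5 + 5 + 1 = 41.
Draw number 41 + 1 = 42 must push one box to 6.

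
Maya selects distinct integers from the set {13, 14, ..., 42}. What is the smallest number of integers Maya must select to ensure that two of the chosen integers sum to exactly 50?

19

Two chosen integers sum to 50 exactly when both halves of some pair {x, 50−x} with 13 ≤ x ≤ 50−x ≤ 37 are chosen — 12 such pairs.
The remaining 6 elements (those with no distinct partner in range) can never complete a 50-sum, so the worst case takes all of them and one from each pair: 6 + 12 = 18.
Pigeonhole: the 19th integer has to be the second member of some pair, so 18 + 1 = 19.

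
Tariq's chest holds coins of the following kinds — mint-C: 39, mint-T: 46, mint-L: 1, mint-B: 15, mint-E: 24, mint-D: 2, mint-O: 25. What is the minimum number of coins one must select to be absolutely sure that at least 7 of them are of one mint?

34

An adversary could hand out at most 6 coins per mint (mint-L, mint-D run out sooner): 6 + 6 + 1 + 6 + 6 + 2 + 6 = 33 coins and still no mint has 7.
One more coin lands in a mint already at 6, so 34 draws are enough and 33 are not.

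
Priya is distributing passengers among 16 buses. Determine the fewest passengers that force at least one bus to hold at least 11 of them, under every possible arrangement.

161

With 160 passengers one could put exactly 10 in each of the 16 buses, and no bus would reach 11.
One more passenger must land in a bus that already has 10, giving it 11.
So 16 × 10 + 1 = 161 passengers are required.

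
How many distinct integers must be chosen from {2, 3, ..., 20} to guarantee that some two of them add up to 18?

Two chosen integers sum to 18 exactly when both halves of some pair {x, 18−x} with 2 ≤ x ≤ 18−x ≤ 16 are chosen — 7 such pairs.
The remaining 5 elements (those with no distinct partner in range) can never complete a 18-sum, so the worst case takes all of them and one from each pair: 5 + 7 = 12.
Pigeonhole: the 13th integer has to be the second member of some pair, so 12 + 1 = 13.

13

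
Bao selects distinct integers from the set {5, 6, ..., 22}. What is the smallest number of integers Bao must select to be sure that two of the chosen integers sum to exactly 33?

13

Two chosen integers sum to 33 exactly when both halves of some pair {x, 33−x} with 11 ≤ x ≤ 33−x ≤ 22 are chosen — 6 such pairs.
The remaining 6 elements (those with no distinct partner in range) can never complete a 33-sum, so the worst case takes all of them and one from each pair: 6 + 6 = 12.
By pigeonhole, the 13th integer has to be the second member of some pair, so 12 + 1 = 13.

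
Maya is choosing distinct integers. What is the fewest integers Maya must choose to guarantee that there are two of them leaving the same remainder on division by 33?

The 33 residue classes mod 33 are the pigeonholes.
With 33 integers one could put 1 in each residue class and have no class reach 2.
The 34th integer pushes some class to 2, so 33·1 + 1 = 34.

34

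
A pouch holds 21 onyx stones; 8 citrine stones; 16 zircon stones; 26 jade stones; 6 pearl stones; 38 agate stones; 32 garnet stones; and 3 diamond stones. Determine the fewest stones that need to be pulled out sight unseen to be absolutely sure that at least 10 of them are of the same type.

63

Put each drawn stone into a box by type. The largest draw with every box below 10 takes min(count, 9) from each type; types with fewer than 9 contribute all they have.
Σ min(cᵢ, 9) = 9 + 8 + 9 + 9 + 6 + 9 + 9 + 3 = 62.
Draw number 62 + 1 = 63 must push one box to 10.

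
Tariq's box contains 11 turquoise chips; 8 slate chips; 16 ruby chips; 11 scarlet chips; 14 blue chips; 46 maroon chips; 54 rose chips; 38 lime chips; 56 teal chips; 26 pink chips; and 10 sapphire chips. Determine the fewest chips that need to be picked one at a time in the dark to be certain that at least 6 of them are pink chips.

270

In the worst case for collecting pink chips, every non-pink chip comes out first.
There are 11 + 8 + 16 + 11 + 14 + 46 + 54 + 38 + 56 + 10 = 264 non-pink chips altogether.
After those, each further chip must be pink, so 264 + 6 = 270 draws guarantee 6 pink chips.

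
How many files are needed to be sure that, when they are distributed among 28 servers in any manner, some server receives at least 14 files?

With 364 files one could put exactly 13 in each of the 28 servers, and no server would reach 14.
One more file must land in a server that already has 13, giving it 14.
So 28 × 13 + 1 = 365 files are required.

365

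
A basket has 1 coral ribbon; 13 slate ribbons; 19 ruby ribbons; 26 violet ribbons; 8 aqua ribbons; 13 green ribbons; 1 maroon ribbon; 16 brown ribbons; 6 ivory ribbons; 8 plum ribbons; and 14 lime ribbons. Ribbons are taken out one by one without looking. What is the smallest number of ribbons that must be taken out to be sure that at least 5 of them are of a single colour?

39

Put each drawn ribbon into a box by colour. The largest draw with every box below 5 takes min(count, 4) from each colour; colours with fewer than 4 contribute all they have.
Σ min(cᵢ, 4) = 1 + 4 + 4 + 4 + 4 + 4 + 1 + 4 + 4 + 4 + 4 = 38.
Draw number 38 + 1 = 39 must push one box to 5.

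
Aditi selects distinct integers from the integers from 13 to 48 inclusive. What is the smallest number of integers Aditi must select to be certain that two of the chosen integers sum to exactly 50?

A set avoiding the sum 50 can contain at most one of each pair {x, 50−x}, plus the 12 elements whose complement lies outside the range or equal to its own complement.
The integers 25, …, 48 (24 of them) are such a set: any two sum to at least 25+26 = 51 > 50.
By pigeonhole, any 25th integer completes one of the 12 pairs, so 25 choices force a sum of 50.

25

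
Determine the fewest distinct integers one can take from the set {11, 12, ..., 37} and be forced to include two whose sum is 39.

19

Two chosen integers sum to 39 exactly when both halves of some pair {x, 39−x} with 11 ≤ x ≤ 39−x ≤ 28 are chosen — 9 such pairs.
The remaining 9 elements (those with no distinct partner in range) can never complete a 39-sum, so the worst case takes all of them and one from each pair: 9 + 9 = 18.
By pigeonhole, the 19th integer has to be the second member of some pair, so 18 + 1 = 19.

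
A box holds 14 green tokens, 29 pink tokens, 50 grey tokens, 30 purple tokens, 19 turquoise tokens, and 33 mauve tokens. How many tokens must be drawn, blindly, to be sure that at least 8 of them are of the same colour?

Put each drawn token into a box by colour. The largest draw with every box below 8 takes min(count, 7) from each colour.
Σ min(cᵢ, 7) = 7 + 7 + 7 + 7 + 7 + 7 = 42.
Draw number 42 + 1 = 43 must push one box to 8.

43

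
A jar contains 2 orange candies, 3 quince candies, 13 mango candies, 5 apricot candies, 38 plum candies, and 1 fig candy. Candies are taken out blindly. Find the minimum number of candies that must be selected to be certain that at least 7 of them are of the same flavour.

An adversary could hand out at most 6 candies per flavour (4 flavours run out sooner): 2 + 3 + 6 + 5 + 6 + 1 = 23 candies and still no flavour has 7.
Pigeonhole: one more candy lands in a flavour already at 6, so 24 draws are enough and 23 are not.

24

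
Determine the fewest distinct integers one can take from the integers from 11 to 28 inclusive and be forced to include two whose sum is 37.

11

Two chosen integers sum to 37 exactly when both halves of some pair {x, 37−x} with 11 ≤ x ≤ 37−x ≤ 26 are chosen — 8 such pairs.
The remaining 2 elements (those with no distinct partner in range) can never complete a 37-sum, so the worst case takes all of them and one from each pair: 2 + 8 = 10.
By the pigeonhole principle, the 11th integer has to be the second member of some pair, so 10 + 1 = 11.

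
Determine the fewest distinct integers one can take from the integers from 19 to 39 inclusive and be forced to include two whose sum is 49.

Group the elements by complementary pair {x, 49−x}: {19,30}, {20,29}, {21,28}, …, giving 6 two-element pairs and 9 integers whose partner 49−x falls outside [19,39].
Treating each of those 15 groups as a pigeonhole, one can pick one integer per group — 15 integers — with no two summing to 49.
The 16th integer lands in an occupied pair, forcing a sum of 49.

16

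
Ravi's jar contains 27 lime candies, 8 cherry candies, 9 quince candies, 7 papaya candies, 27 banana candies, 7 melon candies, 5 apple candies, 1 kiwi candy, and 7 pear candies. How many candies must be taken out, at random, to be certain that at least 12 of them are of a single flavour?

67

By pigeonhole, the 9 flavours are the holes; the candies drawn are the pigeons.
To avoid 12 of any one flavour, the worst case takes at most 11 of each flavour, or every candy of a flavour that has fewer than 11.
That gives 11 + 8 + 9 + 7 + 11 + 7 + 5 + 1 + 7 = 66 candies with no flavour reaching 12.
The next candy forces some flavour to 12, so 66 + 1 = 67.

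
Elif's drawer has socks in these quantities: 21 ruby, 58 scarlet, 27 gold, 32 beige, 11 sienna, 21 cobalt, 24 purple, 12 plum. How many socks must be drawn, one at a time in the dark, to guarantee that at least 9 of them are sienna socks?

204

In the worst case for collecting sienna socks, every non-sienna sock comes out first.
There are 21 + 58 + 27 + 32 + 21 + 24 + 12 = 195 non-sienna socks altogether.
After those, each further sock must be sienna, so 195 + 9 = 204 draws guarantee 9 sienna socks.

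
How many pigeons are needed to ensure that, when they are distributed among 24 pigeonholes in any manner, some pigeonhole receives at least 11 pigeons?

With 240 pigeons one could put exactly 10 in each of the 24 pigeonholes, and no pigeonhole would reach 11.
By the pigeonhole principle, one more pigeon must land in a pigeonhole that already has 10, giving it 11.
So 24 × 10 + 1 = 241 pigeons are required.

241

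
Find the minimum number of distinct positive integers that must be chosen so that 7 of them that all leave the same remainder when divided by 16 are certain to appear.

The 16 residue classes mod 16 are the pigeonholes.
With 96 integers one could put 6 in each residue class and have no class reach 7.
The 97th integer pushes some class to 7, so 16·6 + 1 = 97.

97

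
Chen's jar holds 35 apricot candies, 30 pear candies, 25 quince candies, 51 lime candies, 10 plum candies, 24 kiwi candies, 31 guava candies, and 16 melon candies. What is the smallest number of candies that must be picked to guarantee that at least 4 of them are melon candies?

210

In the worst case for collecting melon candies, every non-melon candy comes out first.
There are 35 + 30 + 25 + 51 + 10 + 24 + 31 = 206 non-melon candies altogether.
After those, each further candy must be melon, so 206 + 4 = 210 draws guarantee 4 melon candies.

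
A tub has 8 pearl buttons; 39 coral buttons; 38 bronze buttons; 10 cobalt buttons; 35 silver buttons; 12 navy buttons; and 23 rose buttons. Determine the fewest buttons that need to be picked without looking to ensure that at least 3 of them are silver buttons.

133

In the worst case for collecting silver buttons, every non-silver button comes out first.
There are 8 + 39 + 38 + 10 + 12 + 23 = 130 non-silver buttons altogether.
After those, each further button must be silver, so 130 + 3 = 133 draws guarantee 3 silver buttons.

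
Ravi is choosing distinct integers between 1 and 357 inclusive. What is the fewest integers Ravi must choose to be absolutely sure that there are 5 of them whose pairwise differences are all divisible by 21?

Integers whose pairwise differences are multiples of 21 are exactly those sharing a remainder mod 21. The 21 residue classes mod 21 are the pigeonholes.
With 84 integers one could put 4 in each residue class and have no class reach 5.
The 85th integer pushes some class to 5, so 21·4 + 1 = 85.

85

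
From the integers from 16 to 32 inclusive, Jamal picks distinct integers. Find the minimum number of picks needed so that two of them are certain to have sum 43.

Group the elements by complementary pair {x, 43−x}: {16,27}, {17,26}, {18,25}, …, giving 6 two-element pairs and 5 integers whose partner 43−x falls outside [16,32].
Pigeonhole: treating each of those 11 groups as a pigeonhole, one can pick one integer per group — 11 integers — with no two summing to 43.
The 12th integer lands in an occupied pair, forcing a sum of 43.

12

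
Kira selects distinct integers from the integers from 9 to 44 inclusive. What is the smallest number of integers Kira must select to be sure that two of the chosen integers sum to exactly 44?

Two chosen integers sum to 44 exactly when both halves of some pair {x, 44−x} with 9 ≤ x ≤ 44−x ≤ 35 are chosen — 13 such pairs.
The remaining 10 elements (those with no distinct partner in range) can never complete a 44-sum, so the worst case takes all of them and one from each pair: 10 + 13 = 23.
By pigeonhole, the 24th integer has to be the second member of some pair, so 23 + 1 = 24.

24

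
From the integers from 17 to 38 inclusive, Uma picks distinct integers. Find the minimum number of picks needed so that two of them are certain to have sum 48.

16

Group the elements by complementary pair {x, 48−x}: {17,31}, {18,30}, {19,29}, …, giving 7 two-element pairs; the single value 24 (it cannot pair with itself since the integers are distinct); and 7 integers whose partner 48−x falls outside [17,38].
Treating each of those 15 groups as a pigeonhole, one can pick one integer per group — 15 integers — with no two summing to 48.
The 16th integer lands in an occupied pair, forcing a sum of 48.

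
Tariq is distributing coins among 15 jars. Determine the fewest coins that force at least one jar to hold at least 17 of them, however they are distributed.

241

With 240 coins one could put exactly 16 in each of the 15 jars, and no jar would reach 17.
One more coin must land in a jar that already has 16, giving it 17.
So 15 × 16 + 1 = 241 coins are required.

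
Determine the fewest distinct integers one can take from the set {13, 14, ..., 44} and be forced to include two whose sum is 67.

22

A set avoiding the sum 67 can contain at most one of each pair {x, 67−x}, plus the 10 elements whose complement lies outside the range.
The integers 13, …, 33 (21 of them) are such a set: any two sum to at least 13+14 = 27 and at most 32+33 = 65 < 67.
Any 22nd integer completes one of the 11 pairs, so 22 choices force a sum of 67.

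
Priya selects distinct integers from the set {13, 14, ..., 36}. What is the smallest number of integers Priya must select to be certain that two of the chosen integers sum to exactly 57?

Group the elements by complementary pair {x, 57−x}: {21,36}, {22,35}, {23,34}, …, giving 8 two-element pairs and 8 integers whose partner 57−x falls outside [13,36].
Treating each of those 16 groups as a pigeonhole, one can pick one integer per group — 16 integers — with no two summing to 57.
The 17th integer lands in an occupied pair, forcing a sum of 57.

17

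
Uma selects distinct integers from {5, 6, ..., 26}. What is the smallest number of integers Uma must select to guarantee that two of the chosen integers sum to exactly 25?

15

Two chosen integers sum to 25 exactly when both halves of some pair {x, 25−x} with 5 ≤ x ≤ 25−x ≤ 20 are chosen — 8 such pairs.
The remaining 6 elements (those with no distinct partner in range) can never complete a 25-sum, so the worst case takes all of them and one from each pair: 6 + 8 = 14.
Pigeonhole: the 15th integer has to be the second member of some pair, so 14 + 1 = 15.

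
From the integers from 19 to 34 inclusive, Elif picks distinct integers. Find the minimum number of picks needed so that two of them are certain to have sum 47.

12

Group the elements by complementary pair {x, 47−x}: {19,28}, {20,27}, {21,26}, …, giving 5 two-element pairs and 6 integers whose partner 47−x falls outside [19,34].
By the pigeonhole principle, treating each of those 11 groups as a pigeonhole, one can pick one integer per group — 11 integers — with no two summing to 47.
The 12th integer lands in an occupied pair, forcing a sum of 47.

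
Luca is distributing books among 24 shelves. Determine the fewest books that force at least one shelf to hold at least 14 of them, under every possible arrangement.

313

With 312 books one could put exactly 13 in each of the 24 shelves, and no shelf would reach 14.
By the pigeonhole principle, one more book must land in a shelf that already has 13, giving it 14.
So 24 × 13 + 1 = 313 books are required.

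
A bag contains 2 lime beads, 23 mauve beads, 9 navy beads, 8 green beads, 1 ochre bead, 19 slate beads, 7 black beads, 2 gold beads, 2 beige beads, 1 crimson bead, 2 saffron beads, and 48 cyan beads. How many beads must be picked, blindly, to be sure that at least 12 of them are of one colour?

68

Pigeonhole: put each drawn bead into a box by colour. The largest draw with every box below 12 takes min(count, 11) from each colour; colours with fewer than 11 contribute all they have.
Σ min(cᵢ, 11) = 2 + 11 + 9 + 8 + 1 + 11 + 7 + 2 + 2 + 1 + 2 + 11 = 67.
Draw number 67 + 1 = 68 must push one box to 12.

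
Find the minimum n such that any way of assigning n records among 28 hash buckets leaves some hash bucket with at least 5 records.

113

With 112 records one could put exactly 4 in each of the 28 hash buckets, and no hash bucket would reach 5.
One more record must land in a hash bucket that already has 4, giving it 5.
So 28 × 4 + 1 = 113 records are required.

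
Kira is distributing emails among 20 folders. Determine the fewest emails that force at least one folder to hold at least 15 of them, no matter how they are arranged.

281

With 280 emails one could put exactly 14 in each of the 20 folders, and no folder would reach 15.
Pigeonhole: one more email must land in a folder that already has 14, giving it 15.
So 20 × 14 + 1 = 281 emails are required.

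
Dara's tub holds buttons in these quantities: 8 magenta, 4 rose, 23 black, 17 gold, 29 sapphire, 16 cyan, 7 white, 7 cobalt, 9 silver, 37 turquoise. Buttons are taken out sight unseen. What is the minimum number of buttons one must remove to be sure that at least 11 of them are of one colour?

86

An adversary could hand out at most 10 buttons per colour (5 colours run out sooner): 8 + 4 + 10 + 10 + 10 + 10 + 7 + 7 + 9 + 10 = 85 buttons and still no colour has 11.
Pigeonhole: one more button lands in a colour already at 10, so 86 draws are enough and 85 are not.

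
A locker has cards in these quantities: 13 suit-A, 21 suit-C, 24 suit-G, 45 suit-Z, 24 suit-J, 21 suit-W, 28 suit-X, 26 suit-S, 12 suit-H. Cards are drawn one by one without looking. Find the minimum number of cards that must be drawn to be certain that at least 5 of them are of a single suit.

37

The 9 suits are the holes; the cards drawn are the pigeons.
To avoid 5 of any one suit, the worst case takes at most 4 of each suit.
That gives 4 + 4 + 4 + 4 + 4 + 4 + 4 + 4 + 4 = 36 cards with no suit reaching 5.
The next card forces some suit to 5, so 36 + 1 = 37.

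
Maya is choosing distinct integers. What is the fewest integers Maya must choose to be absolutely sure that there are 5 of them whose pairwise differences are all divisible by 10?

41

Integers whose pairwise differences are multiples of 10 are exactly those sharing a remainder mod 10. The 10 residue classes mod 10 are the pigeonholes.
With 40 integers one could put 4 in each residue class and have no class reach 5.
The 41st integer pushes some class to 5, so 10·4 + 1 = 41.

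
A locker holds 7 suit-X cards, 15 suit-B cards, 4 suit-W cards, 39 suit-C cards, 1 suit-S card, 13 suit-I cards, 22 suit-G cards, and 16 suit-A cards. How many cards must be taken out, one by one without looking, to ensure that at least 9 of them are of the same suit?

An adversary could hand out at most 8 cards per suit (suit-X, suit-W, suit-S run out sooner): 7 + 8 + 4 + 8 + 1 + 8 + 8 + 8 = 52 cards and still no suit has 9.
Pigeonhole: one more card lands in a suit already at 8, so 53 draws are enough and 52 are not.

53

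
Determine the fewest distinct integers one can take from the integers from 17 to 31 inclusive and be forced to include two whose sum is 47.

A set avoiding the sum 47 can contain at most one of each pair {x, 47−x}, plus the 1 element whose complement lies outside the range.
The integers 24, …, 31 (8 of them) are such a set: any two sum to at least 24+25 = 49 > 47.
Any 9th integer completes one of the 7 pairs, so 9 choices force a sum of 47.

9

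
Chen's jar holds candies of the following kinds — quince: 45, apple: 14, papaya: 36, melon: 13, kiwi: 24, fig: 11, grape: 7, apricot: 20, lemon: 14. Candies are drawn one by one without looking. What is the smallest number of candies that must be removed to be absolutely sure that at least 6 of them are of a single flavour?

Put each drawn candy into a box by flavour. The largest draw with every box below 6 takes min(count, 5) from each flavour.
Σ min(cᵢ, 5) = 5 + 5 + 5 + 5 + 5 + 5 + 5 + 5 + 5 = 45.
Draw number 45 + 1 = 46 must push one box to 6.

46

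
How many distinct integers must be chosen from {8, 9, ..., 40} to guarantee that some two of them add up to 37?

Two chosen integers sum to 37 exactly when both halves of some pair {x, 37−x} with 8 ≤ x ≤ 37−x ≤ 29 are chosen — 11 such pairs.
The remaining 11 elements (those with no distinct partner in range) can never complete a 37-sum, so the worst case takes all of them and one from each pair: 11 + 11 = 22.
The 23rd integer has to be the second member of some pair, so 22 + 1 = 23.

23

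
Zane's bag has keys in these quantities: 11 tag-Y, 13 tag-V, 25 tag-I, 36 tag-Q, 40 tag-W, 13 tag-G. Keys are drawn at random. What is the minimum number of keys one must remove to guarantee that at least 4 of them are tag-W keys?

In the worst case for collecting tag-W keys, every non-tag-W key comes out first.
There are 11 + 13 + 25 + 36 + 13 = 98 non-tag-W keys altogether.
After those, each further key must be tag-W, so 98 + 4 = 102 draws guarantee 4 tag-W keys.

102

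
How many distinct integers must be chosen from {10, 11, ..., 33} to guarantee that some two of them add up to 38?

A set avoiding the sum 38 can contain at most one of each pair {x, 38−x}, plus the 6 elements whose complement lies outside the range or equal to its own complement.
The integers 19, …, 33 (15 of them) are such a set: any two sum to at least 19+20 = 39 > 38.
Any 16th integer completes one of the 9 pairs, so 16 choices force a sum of 38.

16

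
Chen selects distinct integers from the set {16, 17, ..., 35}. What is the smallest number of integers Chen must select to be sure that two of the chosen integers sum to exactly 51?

Group the elements by complementary pair {x, 51−x}: {16,35}, {17,34}, {18,33}, …, giving 10 two-element pairs.
Treating each of those 10 groups as a pigeonhole, one can pick one integer per group — 10 integers — with no two summing to 51.
The 11th integer lands in an occupied pair, forcing a sum of 51.

11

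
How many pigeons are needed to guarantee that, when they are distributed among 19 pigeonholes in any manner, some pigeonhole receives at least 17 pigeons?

305

With 304 pigeons one could put exactly 16 in each of the 19 pigeonholes, and no pigeonhole would reach 17.
One more pigeon must land in a pigeonhole that already has 16, giving it 17.
So 19 × 16 + 1 = 305 pigeons are required.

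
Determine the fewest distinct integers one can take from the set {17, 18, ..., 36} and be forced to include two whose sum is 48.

Two chosen integers sum to 48 exactly when both halves of some pair {x, 48−x} with 17 ≤ x ≤ 48−x ≤ 31 are chosen — 7 such pairs.
The remaining 6 elements (those with no distinct partner in range) can never complete a 48-sum, so the worst case takes all of them and one from each pair: 6 + 7 = 13.
Pigeonhole: the 14th integer has to be the second member of some pair, so 13 + 1 = 14.

14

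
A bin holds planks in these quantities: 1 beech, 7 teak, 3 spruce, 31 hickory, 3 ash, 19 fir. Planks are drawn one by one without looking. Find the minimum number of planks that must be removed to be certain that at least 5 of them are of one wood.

20

An adversary could hand out at most 4 planks per wood (beech, spruce, ash run out sooner): 1 + 4 + 3 + 4 + 3 + 4 = 19 planks and still no wood has 5.
One more plank lands in a wood already at 4, so 20 draws are enough and 19 are not.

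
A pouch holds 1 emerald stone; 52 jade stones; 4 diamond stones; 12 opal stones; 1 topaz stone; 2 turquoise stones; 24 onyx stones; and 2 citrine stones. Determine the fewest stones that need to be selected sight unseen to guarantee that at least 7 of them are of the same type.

An adversary could hand out at most 6 stones per type (5 types run out sooner): 1 + 6 + 4 + 6 + 1 + 2 + 6 + 2 = 28 stones and still no type has 7.
By pigeonhole, one more stone lands in a type already at 6, so 29 draws are enough and 28 are not.

29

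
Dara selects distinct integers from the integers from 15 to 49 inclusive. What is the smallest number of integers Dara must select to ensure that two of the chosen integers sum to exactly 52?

25

Two chosen integers sum to 52 exactly when both halves of some pair {x, 52−x} with 15 ≤ x ≤ 52−x ≤ 37 are chosen — 11 such pairs.
The remaining 13 elements (those with no distinct partner in range) can never complete a 52-sum, so the worst case takes all of them and one from each pair: 13 + 11 = 24.
By the pigeonhole principle, the 25th integer has to be the second member of some pair, so 24 + 1 = 25.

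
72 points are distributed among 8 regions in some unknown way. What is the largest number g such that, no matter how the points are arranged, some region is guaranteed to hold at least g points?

Pigeonhole: the 8 regions are the holes and the 72 points are the pigeons.
If every region held at most 8 points, the total would be at most 8 × 8 = 64, which is less than 72.
So some region holds at least ⌈72/8⌉ = 9 points.

9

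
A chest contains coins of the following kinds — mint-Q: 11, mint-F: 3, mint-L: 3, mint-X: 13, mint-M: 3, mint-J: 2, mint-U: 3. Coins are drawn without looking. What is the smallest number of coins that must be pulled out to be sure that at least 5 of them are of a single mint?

23

By pigeonhole, put each drawn coin into a box by mint. The largest draw with every box below 5 takes min(count, 4) from each mint; mints with fewer than 4 contribute all they have.
Σ min(cᵢ, 4) = 4 + 3 + 3 + 4 + 3 + 2 + 3 = 22.
Draw number 22 + 1 = 23 must push one box to 5.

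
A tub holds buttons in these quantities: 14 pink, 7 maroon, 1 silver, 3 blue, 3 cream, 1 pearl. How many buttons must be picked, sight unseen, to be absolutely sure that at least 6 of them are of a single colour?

An adversary could hand out at most 5 buttons per colour (4 colours run out sooner): 5 + 5 + 1 + 3 + 3 + 1 = 18 buttons and still no colour has 6.
Pigeonhole: one more button lands in a colour already at 5, so 19 draws are enough and 18 are not.

19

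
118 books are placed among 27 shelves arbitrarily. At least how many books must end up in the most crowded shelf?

5

By the pigeonhole principle, the 27 shelves are the holes and the 118 books are the pigeons.
If every shelf held at most 4 books, the total would be at most 27 × 4 = 108, which is less than 118.
So some shelf holds at least ⌈118/27⌉ = 5 books.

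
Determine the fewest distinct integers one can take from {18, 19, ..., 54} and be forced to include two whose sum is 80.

24

Two chosen integers sum to 80 exactly when both halves of some pair {x, 80−x} with 26 ≤ x ≤ 80−x ≤ 54 are chosen — 14 such pairs.
The remaining 9 elements (those with no distinct partner in range) can never complete a 80-sum, so the worst case takes all of them and one from each pair: 9 + 14 = 23.
The 24th integer has to be the second member of some pair, so 23 + 1 = 24.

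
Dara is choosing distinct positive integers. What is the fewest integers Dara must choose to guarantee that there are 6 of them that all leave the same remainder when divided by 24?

Pigeonhole: the 24 residue classes mod 24 are the pigeonholes.
With 120 integers one could put 5 in each residue class and have no class reach 6.
The 121st integer pushes some class to 6, so 24·5 + 1 = 121.

121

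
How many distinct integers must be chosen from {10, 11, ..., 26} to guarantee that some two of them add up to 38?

Group the elements by complementary pair {x, 38−x}: {12,26}, {13,25}, {14,24}, …, giving 7 two-element pairs, the single value 19 (it cannot pair with itself since the integers are distinct), and 2 integers whose partner 38−x falls outside [10,26].
Treating each of those 10 groups as a pigeonhole, one can pick one integer per group — 10 integers — with no two summing to 38.
The 11th integer lands in an occupied pair, forcing a sum of 38.

11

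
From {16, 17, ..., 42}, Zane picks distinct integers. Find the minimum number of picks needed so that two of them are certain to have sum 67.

Two chosen integers sum to 67 exactly when both halves of some pair {x, 67−x} with 25 ≤ x ≤ 67−x ≤ 42 are chosen — 9 such pairs.
The remaining 9 elements (those with no distinct partner in range) can never complete a 67-sum, so the worst case takes all of them and one from each pair: 9 + 9 = 18.
By pigeonhole, the 19th integer has to be the second member of some pair, so 18 + 1 = 19.

19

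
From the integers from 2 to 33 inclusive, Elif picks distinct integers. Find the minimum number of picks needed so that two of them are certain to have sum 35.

17

Group the elements by complementary pair {x, 35−x}: {2,33}, {3,32}, {4,31}, …, giving 16 two-element pairs.
Treating each of those 16 groups as a pigeonhole, one can pick one integer per group — 16 integers — with no two summing to 35.
The 17th integer lands in an occupied pair, forcing a sum of 35.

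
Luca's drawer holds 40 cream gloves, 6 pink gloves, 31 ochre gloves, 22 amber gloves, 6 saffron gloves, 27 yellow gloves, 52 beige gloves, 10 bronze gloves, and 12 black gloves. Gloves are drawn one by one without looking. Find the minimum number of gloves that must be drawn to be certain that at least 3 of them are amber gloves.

187

In the worst case for collecting amber gloves, every non-amber glove comes out first.
There are 40 + 6 + 31 + 6 + 27 + 52 + 10 + 12 = 184 non-amber gloves altogether.
After those, each further glove must be amber, so 184 + 3 = 187 draws guarantee 3 amber gloves.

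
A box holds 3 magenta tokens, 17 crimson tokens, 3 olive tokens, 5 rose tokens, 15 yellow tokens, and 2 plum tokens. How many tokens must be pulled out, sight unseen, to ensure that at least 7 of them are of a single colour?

26

An adversary could hand out at most 6 tokens per colour (4 colours run out sooner): 3 + 6 + 3 + 5 + 6 + 2 = 25 tokens and still no colour has 7.
One more token lands in a colour already at 6, so 26 draws are enough and 25 are not.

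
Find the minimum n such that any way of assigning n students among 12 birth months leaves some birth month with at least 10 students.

109

With 108 students one could put exactly 9 in each of the 12 birth months, and no birth month would reach 10.
By the pigeonhole principle, one more student must land in a birth month that already has 9, giving it 10.
So 12 × 9 + 1 = 109 students are required.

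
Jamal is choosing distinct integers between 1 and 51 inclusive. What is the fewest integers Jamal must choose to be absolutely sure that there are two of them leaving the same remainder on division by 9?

10

By the pigeonhole principle, the 9 residue classes mod 9 are the pigeonholes.
With 9 integers one could put 1 in each residue class and have no class reach 2.
The 10th integer pushes some class to 2, so 9·1 + 1 = 10.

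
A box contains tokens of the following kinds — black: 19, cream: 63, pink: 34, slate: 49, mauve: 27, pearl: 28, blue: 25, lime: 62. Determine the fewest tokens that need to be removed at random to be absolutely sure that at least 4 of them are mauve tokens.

284

In the worst case for collecting mauve tokens, every non-mauve token comes out first.
There are 19 + 63 + 34 + 49 + 28 + 25 + 62 = 280 non-mauve tokens altogether.
After those, each further token must be mauve, so 280 + 4 = 284 draws guarantee 4 mauve tokens.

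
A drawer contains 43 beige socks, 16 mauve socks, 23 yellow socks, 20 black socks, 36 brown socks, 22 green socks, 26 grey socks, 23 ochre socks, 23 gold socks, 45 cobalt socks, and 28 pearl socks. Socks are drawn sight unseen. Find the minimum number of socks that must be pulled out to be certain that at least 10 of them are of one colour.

An adversary could hand out at most 9 socks per colour: 9 + 9 + 9 + 9 + 9 + 9 + 9 + 9 + 9 + 9 + 9 = 99 socks and still no colour has 10.
One more sock lands in a colour already at 9, so 100 draws are enough and 99 are not.

100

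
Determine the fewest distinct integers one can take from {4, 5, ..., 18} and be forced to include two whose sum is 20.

Two chosen integers sum to 20 exactly when both halves of some pair {x, 20−x} with 4 ≤ x ≤ 20−x ≤ 16 are chosen — 6 such pairs.
The remaining 3 elements (those with no distinct partner in range) can never complete a 20-sum, so the worst case takes all of them and one from each pair: 3 + 6 = 9.
The 10th integer has to be the second member of some pair, so 9 + 1 = 10.

10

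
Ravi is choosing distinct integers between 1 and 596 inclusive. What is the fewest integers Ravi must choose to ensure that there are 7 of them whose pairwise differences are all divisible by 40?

Integers whose pairwise differences are multiples of 40 are exactly those sharing a remainder mod 40. By the pigeonhole principle, the 40 residue classes mod 40 are the pigeonholes.
With 240 integers one could put 6 in each residue class and have no class reach 7.
The 241st integer pushes some class to 7, so 40·6 + 1 = 241.

241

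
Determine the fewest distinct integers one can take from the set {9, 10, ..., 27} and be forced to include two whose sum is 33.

12

Group the elements by complementary pair {x, 33−x}: {9,24}, {10,23}, {11,22}, …, giving 8 two-element pairs and 3 integers whose partner 33−x falls outside [9,27].
By the pigeonhole principle, treating each of those 11 groups as a pigeonhole, one can pick one integer per group — 11 integers — with no two summing to 33.
The 12th integer lands in an occupied pair, forcing a sum of 33.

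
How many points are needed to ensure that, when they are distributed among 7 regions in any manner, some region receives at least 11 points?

With 70 points one could put exactly 10 in each of the 7 regions, and no region would reach 11.
One more point must land in a region that already has 10, giving it 11.
So 7 × 10 + 1 = 71 points are required.

71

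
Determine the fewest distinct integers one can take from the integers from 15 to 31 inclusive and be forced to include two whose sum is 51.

12

Group the elements by complementary pair {x, 51−x}: {20,31}, {21,30}, {22,29}, …, giving 6 two-element pairs and 5 integers whose partner 51−x falls outside [15,31].
Treating each of those 11 groups as a pigeonhole, one can pick one integer per group — 11 integers — with no two summing to 51.
The 12th integer lands in an occupied pair, forcing a sum of 51.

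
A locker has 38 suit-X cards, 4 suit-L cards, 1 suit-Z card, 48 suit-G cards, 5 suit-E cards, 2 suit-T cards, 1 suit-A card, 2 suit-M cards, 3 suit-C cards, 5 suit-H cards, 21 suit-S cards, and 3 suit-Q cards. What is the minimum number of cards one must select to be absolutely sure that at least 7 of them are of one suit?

An adversary could hand out at most 6 cards per suit (9 suits run out sooner): 6 + 4 + 1 + 6 + 5 + 2 + 1 + 2 + 3 + 5 + 6 + 3 = 44 cards and still no suit has 7.
One more card lands in a suit already at 6, so 45 draws are enough and 44 are not.

45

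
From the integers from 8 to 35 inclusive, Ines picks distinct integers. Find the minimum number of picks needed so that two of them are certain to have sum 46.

17

Two chosen integers sum to 46 exactly when both halves of some pair {x, 46−x} with 11 ≤ x ≤ 46−x ≤ 35 are chosen — 12 such pairs.
The remaining 4 elements (those with no distinct partner in range) can never complete a 46-sum, so the worst case takes all of them and one from each pair: 4 + 12 = 16.
Pigeonhole: the 17th integer has to be the second member of some pair, so 16 + 1 = 17.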